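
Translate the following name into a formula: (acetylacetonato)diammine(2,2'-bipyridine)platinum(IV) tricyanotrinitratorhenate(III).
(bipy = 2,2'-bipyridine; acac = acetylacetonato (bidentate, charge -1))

[Pt(acac)(bipy)(NH3)2][Re(CN)3(NO3)3]

Cation [Pt…]: ligand charges -1, Pt(IV) ⇒ ion charge 3+.
Anion [Re…]: ligand charges -6, Re(III) ⇒ ion charge 3−.
One 3+ cation balances one 3− anion.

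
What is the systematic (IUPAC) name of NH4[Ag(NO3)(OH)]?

ammonium hydroxonitratoargentate(I)

The 1 ammonium counter-ion carries a total charge of +1, so each complex ion is 1−.
Ligand charges: 1×hydroxo (-1 each), 1×nitrato (-1 each); total -2. So Ag + (-2) = 1−, giving Ag = +1.
The complex ion is anionic, so silver takes the -ate form argentate(I).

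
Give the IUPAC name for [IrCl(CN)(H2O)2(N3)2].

There is no counter-ion, so the complex is neutral overall.
Ligand charges: 1×chloro (-1 each), 2×aqua (neutral), 1×cyano (-1 each), 2×azido (-1 each); total -4. So Ir + (-4) = 0, giving Ir = +4.
Ligands are named alphabetically: aqua before azido before chloro before cyano.

diaquadiazidochlorocyanoiridium(IV)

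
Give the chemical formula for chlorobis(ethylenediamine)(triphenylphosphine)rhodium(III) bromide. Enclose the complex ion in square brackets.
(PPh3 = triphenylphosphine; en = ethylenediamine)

[RhCl(en)2(PPh3)]Br2

Ligands: 1 triphenylphosphine (PPh3, neutral), 2 ethylenediamine (en, neutral), 1 chloro (Cl, -1). Ligand charge sum = -1.
With Rh in oxidation state +3, the complex ion is [Rh...]^2+.
Charge balance with bromide (-1) requires 1 complex ion per 2 bromide.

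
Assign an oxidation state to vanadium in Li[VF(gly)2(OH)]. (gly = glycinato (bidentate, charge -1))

1 lithium outside the brackets (+1 each) → the complex ion is 1−.
Ligand charges: 2×gly = -2; 1×F = -1; 1×OH = -1; sum -4.
V + (-4) = 1− ⇒ V is +3.

+3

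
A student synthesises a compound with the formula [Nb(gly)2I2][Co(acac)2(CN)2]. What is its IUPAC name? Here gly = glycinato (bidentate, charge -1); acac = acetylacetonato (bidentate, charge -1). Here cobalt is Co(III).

bis(glycinato)diiodoniobium(V) bis(acetylacetonato)dicyanocobaltate(III)

Both ions are complex: the cation is named first with the plain metal name, the anion second with the -ate form; each ion's ligands are alphabetised independently.
Co is given as +3; the anion's ligand charges sum to -4, so the complex anion is 1−.
A 1:1 salt means the cation carries the equal and opposite charge, 1+.
Cation: ligand charges sum to -4; for the ion to be 1+, Nb = +5.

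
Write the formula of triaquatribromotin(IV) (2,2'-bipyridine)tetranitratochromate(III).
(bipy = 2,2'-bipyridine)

Cation [Sn…]: ligand charges -3, Sn(IV) ⇒ ion charge 1+.
Anion [Cr…]: ligand charges -4, Cr(III) ⇒ ion charge 1−.
One 1+ cation balances one 1− anion.

[SnBr3(H2O)3][Cr(bipy)(NO3)4]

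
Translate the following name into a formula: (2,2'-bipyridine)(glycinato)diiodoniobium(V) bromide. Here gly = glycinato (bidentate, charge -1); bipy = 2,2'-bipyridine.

Ligands: 1 glycinato (gly, -1), 1 2,2'-bipyridine (bipy, neutral), 2 iodo (I, -1). Ligand charge sum = -3.
Charge balance with bromide (-1) requires 1 complex ion per 2 bromide.

[Nb(bipy)(gly)I2]Br2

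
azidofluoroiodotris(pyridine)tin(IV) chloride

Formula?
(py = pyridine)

[SnFI(N3)(py)3]Cl

Ligands: 1 fluoro (F, -1), 1 iodo (I, -1), 3 pyridine (py, neutral), 1 azido (N3, -1). Ligand charge sum = -3.
With Sn in oxidation state +4, the complex ion is [Sn...]^1+.
Charge balance with chloride (-1) requires 1 complex ion per 1 chloride.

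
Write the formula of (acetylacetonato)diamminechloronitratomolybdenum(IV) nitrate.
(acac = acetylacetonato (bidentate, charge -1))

Ligands: 1 nitrato (NO3, -1), 1 chloro (Cl, -1), 2 ammine (NH3, neutral), 1 acetylacetonato (acac, -1). Ligand charge sum = -3.
Charge balance with nitrate (-1) requires 1 complex ion per 1 nitrate.

[Mo(acac)Cl(NH3)2(NO3)]NO3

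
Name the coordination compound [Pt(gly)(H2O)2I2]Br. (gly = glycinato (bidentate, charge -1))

The 1 bromide counter-ion carries a total charge of -1, so each complex ion is 1+.
Ligand charges: 2×aqua (neutral), 1×glycinato (-1 each), 2×iodo (-1 each); total -3. So Pt + (-3) = 1+, giving Pt = +4.
Ligands are named alphabetically: aqua before glycinato before iodo.

diaqua(glycinato)diiodoplatinum(IV) bromide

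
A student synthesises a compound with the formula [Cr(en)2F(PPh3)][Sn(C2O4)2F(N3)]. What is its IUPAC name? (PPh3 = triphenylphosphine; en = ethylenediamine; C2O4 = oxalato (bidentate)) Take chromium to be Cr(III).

Cr is given as +3; the cation's ligand charges sum to -1, so the complex cation is 2+.
A 1:1 salt means the anion carries the equal and opposite charge, 2−.
Anion: ligand charges sum to -6; for the ion to be 2−, Sn = +4.

bis(ethylenediamine)fluoro(triphenylphosphine)chromium(III) azidofluorodioxalatostannate(IV)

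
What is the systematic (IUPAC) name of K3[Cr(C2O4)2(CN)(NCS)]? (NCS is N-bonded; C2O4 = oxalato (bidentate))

The 3 potassium counter-ions carry a total charge of +3, so each complex ion is 3−.
Ligand charges: 1×isothiocyanato (-1 each), 2×oxalato (-2 each), 1×cyano (-1 each); total -6. So Cr + (-6) = 3−, giving Cr = +3.
The complex ion is anionic, so chromium takes the -ate form chromate(III).

potassium cyanoisothiocyanatodioxalatochromate(III)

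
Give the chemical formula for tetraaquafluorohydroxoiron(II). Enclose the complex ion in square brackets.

Ligands: 1 hydroxo (OH, -1), 1 fluoro (F, -1), 4 aqua (H2O, neutral). Ligand charge sum = -2.
With Fe in oxidation state +2, the complex ion is [Fe...].

[FeF(H2O)4(OH)]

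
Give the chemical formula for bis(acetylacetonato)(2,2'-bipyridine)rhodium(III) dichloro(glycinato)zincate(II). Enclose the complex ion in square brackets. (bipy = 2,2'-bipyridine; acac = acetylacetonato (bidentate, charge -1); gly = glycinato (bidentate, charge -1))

[Rh(acac)2(bipy)][ZnCl2(gly)]

Cation [Rh…]: ligand charges -2, Rh(III) ⇒ ion charge 1+.
Anion [Zn…]: ligand charges -3, Zn(II) ⇒ ion charge 1−.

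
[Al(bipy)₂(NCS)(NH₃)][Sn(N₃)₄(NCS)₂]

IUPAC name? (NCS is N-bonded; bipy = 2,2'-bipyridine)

amminebis(2,2'-bipyridine)isothiocyanatoaluminium(III) tetraazidodiisothiocyanatostannate(IV)

Both ions are complex: the cation is named first with the plain metal name, the anion second with the -ate form; each ion's ligands are alphabetised independently.
Aluminium is always +3 in its complexes; the cation's ligand charges sum to -1, so the complex cation is 2+.
A 1:1 salt means the anion carries the equal and opposite charge, 2−.
Anion: ligand charges sum to -6; for the ion to be 2−, Sn = +4.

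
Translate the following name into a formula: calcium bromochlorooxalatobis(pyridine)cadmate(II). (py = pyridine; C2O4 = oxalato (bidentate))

Ligands: 1 chloro (Cl, -1), 2 pyridine (py, neutral), 1 bromo (Br, -1), 1 oxalato (C2O4, -2). Ligand charge sum = -4.
With Cd in oxidation state +2, the complex ion is [Cd...]^2−.
Charge balance with calcium (+2) requires 1 complex ion per 1 calcium.

Ca[CdBr(C2O4)Cl(py)2]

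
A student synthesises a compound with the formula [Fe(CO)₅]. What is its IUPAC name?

pentacarbonyliron(0)

There is no counter-ion, so the complex is neutral overall.
Ligand charges: 5×carbonyl (neutral); total 0. So Fe + (0) = 0, giving Fe = 0.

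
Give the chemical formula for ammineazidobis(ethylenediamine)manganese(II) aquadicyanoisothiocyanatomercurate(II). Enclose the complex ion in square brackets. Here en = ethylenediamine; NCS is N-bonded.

[Mn(en)2(N3)(NH3)][Hg(CN)2(H2O)(NCS)]

Cation [Mn…]: ligand charges -1, Mn(II) ⇒ ion charge 1+.
Anion [Hg…]: ligand charges -3, Hg(II) ⇒ ion charge 1−.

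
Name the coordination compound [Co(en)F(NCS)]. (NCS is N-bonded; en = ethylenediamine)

(ethylenediamine)fluoroisothiocyanatocobalt(II)

There is no counter-ion, so the complex is neutral overall.
Ligand charges: 1×isothiocyanato (-1 each), 1×fluoro (-1 each), 1×ethylenediamine (neutral); total -2. So Co + (-2) = 0, giving Co = +2.
Ligands are named alphabetically: ethylenediamine before fluoro before isothiocyanato.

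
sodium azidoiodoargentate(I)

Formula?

Ligands: 1 iodo (I, -1), 1 azido (N3, -1). Ligand charge sum = -2.
Charge balance with sodium (+1) requires 1 complex ion per 1 sodium.

Na[AgI(N3)]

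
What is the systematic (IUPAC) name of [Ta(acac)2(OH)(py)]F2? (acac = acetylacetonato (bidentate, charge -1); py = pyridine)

The 2 fluoride counter-ions carry a total charge of -2, so each complex ion is 2+.
Ligand charges: 2×acetylacetonato (-1 each), 1×hydroxo (-1 each), 1×pyridine (neutral); total -3. So Ta + (-3) = 2+, giving Ta = +5.
Ligands are named alphabetically: acetylacetonato before hydroxo before pyridine.

bis(acetylacetonato)hydroxo(pyridine)tantalum(V) fluoride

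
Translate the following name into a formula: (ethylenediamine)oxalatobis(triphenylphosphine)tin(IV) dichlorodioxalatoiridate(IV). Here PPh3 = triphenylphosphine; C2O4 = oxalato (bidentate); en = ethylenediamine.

[Sn(C2O4)(en)(PPh3)2][Ir(C2O4)2Cl2]

Cation [Sn…]: ligand charges -2, Sn(IV) ⇒ ion charge 2+.
Anion [Ir…]: ligand charges -6, Ir(IV) ⇒ ion charge 2−.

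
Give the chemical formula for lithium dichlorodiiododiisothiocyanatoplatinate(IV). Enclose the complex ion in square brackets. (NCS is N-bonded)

Li2[PtCl2I2(NCS)2]

Ligands: 2 isothiocyanato (NCS, -1), 2 chloro (Cl, -1), 2 iodo (I, -1). Ligand charge sum = -6.
Charge balance with lithium (+1) requires 1 complex ion per 2 lithium.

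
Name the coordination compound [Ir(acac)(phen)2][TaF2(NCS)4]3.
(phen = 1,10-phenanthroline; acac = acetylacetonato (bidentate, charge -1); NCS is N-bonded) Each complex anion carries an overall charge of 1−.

(acetylacetonato)bis(1,10-phenanthroline)iridium(IV) difluorotetraisothiocyanatotantalate(V)

Both ions are complex: the cation is named first with the plain metal name, the anion second with the -ate form; each ion's ligands are alphabetised independently.
The complex anion is given as 1−; its ligand charges sum to -6, so Ta = +5.
With 3 anions per cation, the cation must be 3×1 = 3+.
Cation: ligand charges sum to -1; for the ion to be 3+, Ir = +4.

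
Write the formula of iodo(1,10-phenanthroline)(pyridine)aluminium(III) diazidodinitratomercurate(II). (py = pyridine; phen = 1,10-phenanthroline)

Cation [Al…]: ligand charges -1, Al(III) ⇒ ion charge 2+.
Anion [Hg…]: ligand charges -4, Hg(II) ⇒ ion charge 2−.
One 2+ cation balances one 2− anion.

[AlI(phen)(py)][Hg(N3)2(NO3)2]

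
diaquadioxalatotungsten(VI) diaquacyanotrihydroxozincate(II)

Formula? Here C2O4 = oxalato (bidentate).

Cation [W…]: ligand charges -4, W(VI) ⇒ ion charge 2+.
Anion [Zn…]: ligand charges -4, Zn(II) ⇒ ion charge 2−.
One 2+ cation balances one 2− anion.

[W(C2O4)2(H2O)2][Zn(CN)(H2O)2(OH)3]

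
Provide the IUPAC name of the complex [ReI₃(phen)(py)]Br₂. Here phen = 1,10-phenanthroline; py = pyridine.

triiodo(1,10-phenanthroline)(pyridine)rhenium(V) bromide

The 2 bromide counter-ions carry a total charge of -2, so each complex ion is 2+.
Ligand charges: 1×1,10-phenanthroline (neutral), 1×pyridine (neutral), 3×iodo (-1 each); total -3. So Re + (-3) = 2+, giving Re = +5.
Ligands are named alphabetically: iodo before phenanthroline before pyridine.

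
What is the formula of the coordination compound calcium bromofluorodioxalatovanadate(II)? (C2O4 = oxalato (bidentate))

Ca2[VBr(C2O4)2F]

Ligands: 1 bromo (Br, -1), 2 oxalato (C2O4, -2), 1 fluoro (F, -1). Ligand charge sum = -6.
Charge balance with calcium (+2) requires 1 complex ion per 2 calcium.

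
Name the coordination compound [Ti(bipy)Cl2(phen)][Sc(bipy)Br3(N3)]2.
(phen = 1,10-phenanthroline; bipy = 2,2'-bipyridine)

Scandium is always +3 in its complexes; the anion's ligand charges sum to -4, so the complex anion is 1−.
With 2 anions per cation, the cation must be 2×1 = 2+.
Cation: ligand charges sum to -2; for the ion to be 2+, Ti = +4.

(2,2'-bipyridine)dichloro(1,10-phenanthroline)titanium(IV) azido(2,2'-bipyridine)tribromoscandate(III)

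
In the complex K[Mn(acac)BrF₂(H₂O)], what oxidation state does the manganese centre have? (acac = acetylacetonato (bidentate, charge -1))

+3

1 potassium outside the brackets (+1 each) → the complex ion is 1−.
Ligand charges: 2×F = -2; 1×H2O neutral; 1×Br = -1; 1×acac = -1; sum -4.
Mn + (-4) = 1− ⇒ Mn is +3.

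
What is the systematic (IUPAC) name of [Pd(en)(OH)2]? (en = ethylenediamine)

There is no counter-ion, so the complex is neutral overall.
Ligand charges: 2×hydroxo (-1 each), 1×ethylenediamine (neutral); total -2. So Pd + (-2) = 0, giving Pd = +2.
Ligands are named alphabetically: ethylenediamine before hydroxo.

(ethylenediamine)dihydroxopalladium(II)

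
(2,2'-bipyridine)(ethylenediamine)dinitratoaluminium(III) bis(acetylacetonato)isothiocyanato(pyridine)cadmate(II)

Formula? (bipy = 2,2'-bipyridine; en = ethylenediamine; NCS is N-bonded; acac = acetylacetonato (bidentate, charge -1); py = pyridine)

Cation [Al…]: ligand charges -2, Al(III) ⇒ ion charge 1+.
Anion [Cd…]: ligand charges -3, Cd(II) ⇒ ion charge 1−.

[Al(bipy)(en)(NO3)2][Cd(acac)2(NCS)(py)]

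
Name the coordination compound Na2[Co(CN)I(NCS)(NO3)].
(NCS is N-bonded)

sodium cyanoiodoisothiocyanatonitratocobaltate(II)

The 2 sodium counter-ions carry a total charge of +2, so each complex ion is 2−.
Ligand charges: 1×isothiocyanato (-1 each), 1×cyano (-1 each), 1×nitrato (-1 each), 1×iodo (-1 each); total -4. So Co + (-4) = 2−, giving Co = +2.
Ligands are named alphabetically: cyano before iodo before isothiocyanato before nitrato.
The complex ion is anionic, so cobalt takes the -ate form cobaltate(II).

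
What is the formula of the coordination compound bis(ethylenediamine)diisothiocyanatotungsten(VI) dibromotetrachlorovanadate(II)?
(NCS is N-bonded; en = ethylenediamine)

Cation [W…]: ligand charges -2, W(VI) ⇒ ion charge 4+.
Anion [V…]: ligand charges -6, V(II) ⇒ ion charge 4−.
One 4+ cation balances one 4− anion.

[W(en)2(NCS)2][VBr2Cl4]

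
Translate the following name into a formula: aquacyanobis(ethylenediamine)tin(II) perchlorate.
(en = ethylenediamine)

[Sn(CN)(en)2(H2O)]ClO4

Ligands: 2 ethylenediamine (en, neutral), 1 aqua (H2O, neutral), 1 cyano (CN, -1). Ligand charge sum = -1.
With Sn in oxidation state +2, the complex ion is [Sn...]^1+.
Charge balance with perchlorate (-1) requires 1 complex ion per 1 perchlorate.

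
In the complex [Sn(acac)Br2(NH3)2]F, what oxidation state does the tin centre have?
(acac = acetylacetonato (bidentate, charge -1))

1 fluoride outside the brackets (-1 each) → the complex ion is 1+.
Ligand charges: 1×acac = -1; 2×Br = -2; 2×NH3 neutral; sum -3.
Sn + (-3) = 1+ ⇒ Sn is +4.

+4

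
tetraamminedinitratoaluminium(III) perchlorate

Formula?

Ligands: 4 ammine (NH3, neutral), 2 nitrato (NO3, -1). Ligand charge sum = -2.
With Al in oxidation state +3, the complex ion is [Al...]^1+.
Charge balance with perchlorate (-1) requires 1 complex ion per 1 perchlorate.

[Al(NH3)4(NO3)2]ClO4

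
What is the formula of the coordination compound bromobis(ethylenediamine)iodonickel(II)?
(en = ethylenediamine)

[NiBr(en)2I]

Ligands: 1 bromo (Br, -1), 2 ethylenediamine (en, neutral), 1 iodo (I, -1). Ligand charge sum = -2.
With Ni in oxidation state +2, the complex ion is [Ni...].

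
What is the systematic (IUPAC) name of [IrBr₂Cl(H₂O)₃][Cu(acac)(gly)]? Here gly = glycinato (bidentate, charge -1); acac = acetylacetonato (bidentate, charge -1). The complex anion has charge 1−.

The complex anion is given as 1−; its ligand charges sum to -2, so Cu = +1.
A 1:1 salt means the cation carries the equal and opposite charge, 1+.
Cation: ligand charges sum to -3; for the ion to be 1+, Ir = +4.

triaquadibromochloroiridium(IV) (acetylacetonato)(glycinato)cuprate(I)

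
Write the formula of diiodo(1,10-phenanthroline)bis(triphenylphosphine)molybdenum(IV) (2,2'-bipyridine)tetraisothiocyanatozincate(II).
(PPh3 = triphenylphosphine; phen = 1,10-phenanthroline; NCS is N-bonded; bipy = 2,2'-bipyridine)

Cation [Mo…]: ligand charges -2, Mo(IV) ⇒ ion charge 2+.
Anion [Zn…]: ligand charges -4, Zn(II) ⇒ ion charge 2−.
One 2+ cation balances one 2− anion.

[MoI2(phen)(PPh3)2][Zn(bipy)(NCS)4]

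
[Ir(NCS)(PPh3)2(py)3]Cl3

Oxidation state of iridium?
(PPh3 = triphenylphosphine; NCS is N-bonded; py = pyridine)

3 chloride outside the brackets (-1 each) → the complex ion is 3+.
Ligand charges: 2×PPh3 neutral; 1×NCS = -1; 3×py neutral; sum -1.
Ir + (-1) = 3+ ⇒ Ir is +4.

+4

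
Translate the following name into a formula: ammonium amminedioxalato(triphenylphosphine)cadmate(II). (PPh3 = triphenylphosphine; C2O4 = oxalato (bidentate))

Ligands: 1 ammine (NH3, neutral), 1 triphenylphosphine (PPh3, neutral), 2 oxalato (C2O4, -2). Ligand charge sum = -4.
Charge balance with ammonium (+1) requires 1 complex ion per 2 ammonium.

(NH4)2[Cd(C2O4)2(NH3)(PPh3)]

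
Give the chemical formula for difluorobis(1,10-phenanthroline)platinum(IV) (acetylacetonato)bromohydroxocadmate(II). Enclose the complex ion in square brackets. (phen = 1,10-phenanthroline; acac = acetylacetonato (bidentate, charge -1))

[PtF2(phen)2][Cd(acac)Br(OH)]2

Cation [Pt…]: ligand charges -2, Pt(IV) ⇒ ion charge 2+.
Anion [Cd…]: ligand charges -3, Cd(II) ⇒ ion charge 1−.
One 2+ cation requires 2 of the 1− anion.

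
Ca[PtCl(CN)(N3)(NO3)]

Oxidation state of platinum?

+2

1 calcium outside the brackets (+2 each) → the complex ion is 2−.
Ligand charges: 1×N3 = -1; 1×Cl = -1; 1×NO3 = -1; 1×CN = -1; sum -4.
Pt + (-4) = 2− ⇒ Pt is +2.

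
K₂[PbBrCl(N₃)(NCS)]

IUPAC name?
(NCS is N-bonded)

The 2 potassium counter-ions carry a total charge of +2, so each complex ion is 2−.
Ligand charges: 1×bromo (-1 each), 1×azido (-1 each), 1×isothiocyanato (-1 each), 1×chloro (-1 each); total -4. So Pb + (-4) = 2−, giving Pb = +2.
Ligands are named alphabetically: azido before bromo before chloro before isothiocyanato.
The complex ion is anionic, so lead takes the -ate form plumbate(II).

potassium azidobromochloroisothiocyanatoplumbate(II)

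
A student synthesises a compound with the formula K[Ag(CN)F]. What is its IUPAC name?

potassium cyanofluoroargentate(I)

The 1 potassium counter-ion carries a total charge of +1, so each complex ion is 1−.
Ligand charges: 1×cyano (-1 each), 1×fluoro (-1 each); total -2. So Ag + (-2) = 1−, giving Ag = +1.
The complex ion is anionic, so silver takes the -ate form argentate(I).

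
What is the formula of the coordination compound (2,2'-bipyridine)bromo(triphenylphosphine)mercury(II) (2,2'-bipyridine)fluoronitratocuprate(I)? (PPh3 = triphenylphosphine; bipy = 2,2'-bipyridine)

[Hg(bipy)Br(PPh3)][Cu(bipy)F(NO3)]

Cation [Hg…]: ligand charges -1, Hg(II) ⇒ ion charge 1+.
Anion [Cu…]: ligand charges -2, Cu(I) ⇒ ion charge 1−.
One 1+ cation balances one 1− anion.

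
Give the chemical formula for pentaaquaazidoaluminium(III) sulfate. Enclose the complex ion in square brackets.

[Al(H2O)5(N3)]SO4

Ligands: 1 azido (N3, -1), 5 aqua (H2O, neutral). Ligand charge sum = -1.
With Al in oxidation state +3, the complex ion is [Al...]^2+.
Charge balance with sulfate (-2) requires 1 complex ion per 1 sulfate.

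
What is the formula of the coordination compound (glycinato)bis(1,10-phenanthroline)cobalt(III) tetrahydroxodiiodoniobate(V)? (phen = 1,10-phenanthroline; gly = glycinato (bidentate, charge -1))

Cation [Co…]: ligand charges -1, Co(III) ⇒ ion charge 2+.
Anion [Nb…]: ligand charges -6, Nb(V) ⇒ ion charge 1−.
One 2+ cation requires 2 of the 1− anion.

[Co(gly)(phen)2][NbI2(OH)4]2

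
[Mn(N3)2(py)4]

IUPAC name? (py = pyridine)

There is no counter-ion, so the complex is neutral overall.
Ligand charges: 2×azido (-1 each), 4×pyridine (neutral); total -2. So Mn + (-2) = 0, giving Mn = +2.
Ligands are named alphabetically: azido before pyridine.

diazidotetrakis(pyridine)manganese(II)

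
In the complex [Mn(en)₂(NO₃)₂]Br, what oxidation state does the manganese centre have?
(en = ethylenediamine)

+3

1 bromide outside the brackets (-1 each) → the complex ion is 1+.
Ligand charges: 2×NO3 = -2; 2×en neutral; sum -2.
Mn + (-2) = 1+ ⇒ Mn is +3.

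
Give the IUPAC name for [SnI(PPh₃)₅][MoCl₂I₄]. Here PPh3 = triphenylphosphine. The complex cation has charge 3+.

iodopentakis(triphenylphosphine)tin(IV) dichlorotetraiodomolybdate(III)

Both ions are complex: the cation is named first with the plain metal name, the anion second with the -ate form; each ion's ligands are alphabetised independently.
The complex cation is given as 3+; its ligand charges sum to -1, so Sn = +4.
A 1:1 salt means the anion carries the equal and opposite charge, 3−.
Anion: ligand charges sum to -6; for the ion to be 3−, Mo = +3.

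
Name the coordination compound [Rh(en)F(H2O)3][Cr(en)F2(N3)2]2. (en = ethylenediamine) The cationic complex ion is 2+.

triaqua(ethylenediamine)fluororhodium(III) diazido(ethylenediamine)difluorochromate(III)

Both ions are complex: the cation is named first with the plain metal name, the anion second with the -ate form; each ion's ligands are alphabetised independently.
The complex cation is given as 2+; its ligand charges sum to -1, so Rh = +3.
With 2 anions per cation, each anion must be 2/2 = 1−.
Anion: ligand charges sum to -4; for the ion to be 1−, Cr = +3.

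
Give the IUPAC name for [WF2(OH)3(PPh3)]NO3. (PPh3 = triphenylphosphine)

difluorotrihydroxo(triphenylphosphine)tungsten(VI) nitrate

The 1 nitrate counter-ion carries a total charge of -1, so each complex ion is 1+.
Ligand charges: 3×hydroxo (-1 each), 1×triphenylphosphine (neutral), 2×fluoro (-1 each); total -5. So W + (-5) = 1+, giving W = +6.
Ligands are named alphabetically: fluoro before hydroxo before triphenylphosphine.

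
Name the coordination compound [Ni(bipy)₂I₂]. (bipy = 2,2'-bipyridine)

bis(2,2'-bipyridine)diiodonickel(II)

There is no counter-ion, so the complex is neutral overall.
Ligand charges: 2×2,2'-bipyridine (neutral), 2×iodo (-1 each); total -2. So Ni + (-2) = 0, giving Ni = +2.
Ligands are named alphabetically: bipyridine before iodo.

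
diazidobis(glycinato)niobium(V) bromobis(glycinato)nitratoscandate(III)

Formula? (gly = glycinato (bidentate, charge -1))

[Nb(gly)2(N3)2][ScBr(gly)2(NO3)]

Cation [Nb…]: ligand charges -4, Nb(V) ⇒ ion charge 1+.
Anion [Sc…]: ligand charges -4, Sc(III) ⇒ ion charge 1−.
One 1+ cation balances one 1− anion.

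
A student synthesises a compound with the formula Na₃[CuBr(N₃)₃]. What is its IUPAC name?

sodium triazidobromocuprate(I)

The 3 sodium counter-ions carry a total charge of +3, so each complex ion is 3−.
Ligand charges: 1×bromo (-1 each), 3×azido (-1 each); total -4. So Cu + (-4) = 3−, giving Cu = +1.
The complex ion is anionic, so copper takes the -ate form cuprate(I).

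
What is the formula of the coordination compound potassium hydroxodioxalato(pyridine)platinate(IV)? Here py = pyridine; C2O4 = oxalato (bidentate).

K[Pt(C2O4)2(OH)(py)]

Ligands: 1 pyridine (py, neutral), 1 hydroxo (OH, -1), 2 oxalato (C2O4, -2). Ligand charge sum = -5.
Charge balance with potassium (+1) requires 1 complex ion per 1 potassium.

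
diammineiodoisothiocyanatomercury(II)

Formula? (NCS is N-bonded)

Ligands: 1 iodo (I, -1), 2 ammine (NH3, neutral), 1 isothiocyanato (NCS, -1). Ligand charge sum = -2.
With Hg in oxidation state +2, the complex ion is [Hg...].

[HgI(NCS)(NH3)2]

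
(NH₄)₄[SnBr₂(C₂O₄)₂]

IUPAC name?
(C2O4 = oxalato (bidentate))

The 4 ammonium counter-ions carry a total charge of +4, so each complex ion is 4−.
Ligand charges: 2×oxalato (-2 each), 2×bromo (-1 each); total -6. So Sn + (-6) = 4−, giving Sn = +2.
Ligands are named alphabetically: bromo before oxalato.
The complex ion is anionic, so tin takes the -ate form stannate(II).

ammonium dibromodioxalatostannate(II)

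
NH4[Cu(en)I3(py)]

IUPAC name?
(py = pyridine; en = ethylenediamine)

ammonium (ethylenediamine)triiodo(pyridine)cuprate(II)

The 1 ammonium counter-ion carries a total charge of +1, so each complex ion is 1−.
Ligand charges: 1×pyridine (neutral), 1×ethylenediamine (neutral), 3×iodo (-1 each); total -3. So Cu + (-3) = 1−, giving Cu = +2.
Ligands are named alphabetically: ethylenediamine before iodo before pyridine.
The complex ion is anionic, so copper takes the -ate form cuprate(II).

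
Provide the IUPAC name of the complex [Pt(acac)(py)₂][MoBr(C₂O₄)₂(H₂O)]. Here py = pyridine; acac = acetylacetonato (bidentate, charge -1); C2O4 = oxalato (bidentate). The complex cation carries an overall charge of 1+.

The complex cation is given as 1+; its ligand charges sum to -1, so Pt = +2.
A 1:1 salt means the anion carries the equal and opposite charge, 1−.
Anion: ligand charges sum to -5; for the ion to be 1−, Mo = +4.

(acetylacetonato)bis(pyridine)platinum(II) aquabromodioxalatomolybdate(IV)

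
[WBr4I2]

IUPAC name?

tetrabromodiiodotungsten(VI)

There is no counter-ion, so the complex is neutral overall.
Ligand charges: 2×iodo (-1 each), 4×bromo (-1 each); total -6. So W + (-6) = 0, giving W = +6.
Ligands are named alphabetically: bromo before iodo.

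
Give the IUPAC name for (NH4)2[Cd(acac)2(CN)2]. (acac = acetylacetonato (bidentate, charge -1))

The 2 ammonium counter-ions carry a total charge of +2, so each complex ion is 2−.
Ligand charges: 2×cyano (-1 each), 2×acetylacetonato (-1 each); total -4. So Cd + (-4) = 2−, giving Cd = +2.
Ligands are named alphabetically: acetylacetonato before cyano.
The complex ion is anionic, so cadmium takes the -ate form cadmate(II).

ammonium bis(acetylacetonato)dicyanocadmate(II)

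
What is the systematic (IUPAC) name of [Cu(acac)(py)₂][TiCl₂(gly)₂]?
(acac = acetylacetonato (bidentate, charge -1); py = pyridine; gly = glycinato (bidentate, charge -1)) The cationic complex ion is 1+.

(acetylacetonato)bis(pyridine)copper(II) dichlorobis(glycinato)titanate(III)

Both ions are complex: the cation is named first with the plain metal name, the anion second with the -ate form; each ion's ligands are alphabetised independently.
The complex cation is given as 1+; its ligand charges sum to -1, so Cu = +2.
A 1:1 salt means the anion carries the equal and opposite charge, 1−.
Anion: ligand charges sum to -4; for the ion to be 1−, Ti = +3.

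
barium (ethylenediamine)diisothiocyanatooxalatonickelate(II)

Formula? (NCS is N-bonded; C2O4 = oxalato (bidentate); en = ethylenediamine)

Ligands: 2 isothiocyanato (NCS, -1), 1 oxalato (C2O4, -2), 1 ethylenediamine (en, neutral). Ligand charge sum = -4.
With Ni in oxidation state +2, the complex ion is [Ni...]^2−.
Charge balance with barium (+2) requires 1 complex ion per 1 barium.

Ba[Ni(C2O4)(en)(NCS)2]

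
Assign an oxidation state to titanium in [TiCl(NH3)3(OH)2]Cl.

+4

1 chloride outside the brackets (-1 each) → the complex ion is 1+.
Ligand charges: 2×OH = -2; 3×NH3 neutral; 1×Cl = -1; sum -3.
Ti + (-3) = 1+ ⇒ Ti is +4.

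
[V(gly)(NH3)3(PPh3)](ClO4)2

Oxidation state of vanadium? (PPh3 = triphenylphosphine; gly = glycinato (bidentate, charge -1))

2 perchlorate outside the brackets (-1 each) → the complex ion is 2+.
Ligand charges: 3×NH3 neutral; 1×PPh3 neutral; 1×gly = -1; sum -1.
V + (-1) = 2+ ⇒ V is +3.

+3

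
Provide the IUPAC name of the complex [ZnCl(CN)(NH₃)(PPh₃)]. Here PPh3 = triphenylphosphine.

There is no counter-ion, so the complex is neutral overall.
Ligand charges: 1×chloro (-1 each), 1×triphenylphosphine (neutral), 1×ammine (neutral), 1×cyano (-1 each); total -2. So Zn + (-2) = 0, giving Zn = +2.
Ligands are named alphabetically: ammine before chloro before cyano before triphenylphosphine.

amminechlorocyano(triphenylphosphine)zinc(II)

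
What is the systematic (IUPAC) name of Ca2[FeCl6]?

calcium hexachloroferrate(II)

The 2 calcium counter-ions carry a total charge of +4, so each complex ion is 4−.
Ligand charges: 6×chloro (-1 each); total -6. So Fe + (-6) = 4−, giving Fe = +2.
The complex ion is anionic, so iron takes the -ate form ferrate(II).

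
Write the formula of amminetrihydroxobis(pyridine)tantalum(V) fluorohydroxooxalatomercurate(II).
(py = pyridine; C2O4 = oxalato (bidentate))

[Ta(NH3)(OH)3(py)2][Hg(C2O4)F(OH)]

Cation [Ta…]: ligand charges -3, Ta(V) ⇒ ion charge 2+.
Anion [Hg…]: ligand charges -4, Hg(II) ⇒ ion charge 2−.
One 2+ cation balances one 2− anion.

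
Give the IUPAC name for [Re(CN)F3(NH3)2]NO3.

diamminecyanotrifluororhenium(V) nitrate

The 1 nitrate counter-ion carries a total charge of -1, so each complex ion is 1+.
Ligand charges: 3×fluoro (-1 each), 2×ammine (neutral), 1×cyano (-1 each); total -4. So Re + (-4) = 1+, giving Re = +5.
Ligands are named alphabetically: ammine before cyano before fluoro.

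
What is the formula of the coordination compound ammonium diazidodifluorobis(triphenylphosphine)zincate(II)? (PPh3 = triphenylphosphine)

Ligands: 2 fluoro (F, -1), 2 triphenylphosphine (PPh3, neutral), 2 azido (N3, -1). Ligand charge sum = -4.
Charge balance with ammonium (+1) requires 1 complex ion per 2 ammonium.

(NH4)2[ZnF2(N3)2(PPh3)2]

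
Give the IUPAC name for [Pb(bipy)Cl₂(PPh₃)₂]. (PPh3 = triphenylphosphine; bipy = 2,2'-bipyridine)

There is no counter-ion, so the complex is neutral overall.
Ligand charges: 2×chloro (-1 each), 2×triphenylphosphine (neutral), 1×2,2'-bipyridine (neutral); total -2. So Pb + (-2) = 0, giving Pb = +2.
Ligands are named alphabetically: bipyridine before chloro before triphenylphosphine.

(2,2'-bipyridine)dichlorobis(triphenylphosphine)lead(II)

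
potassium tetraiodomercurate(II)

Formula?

K2[HgI4]

Ligands: 4 iodo (I, -1). Ligand charge sum = -4.
Charge balance with potassium (+1) requires 1 complex ion per 2 potassium.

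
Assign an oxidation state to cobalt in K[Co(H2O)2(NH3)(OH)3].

1 potassium outside the brackets (+1 each) → the complex ion is 1−.
Ligand charges: 3×OH = -3; 1×NH3 neutral; 2×H2O neutral; sum -3.
Co + (-3) = 1− ⇒ Co is +2.

+2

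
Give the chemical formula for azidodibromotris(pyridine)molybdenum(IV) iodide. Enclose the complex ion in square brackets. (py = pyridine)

Ligands: 3 pyridine (py, neutral), 1 azido (N3, -1), 2 bromo (Br, -1). Ligand charge sum = -3.
With Mo in oxidation state +4, the complex ion is [Mo...]^1+.
Charge balance with iodide (-1) requires 1 complex ion per 1 iodide.

[MoBr2(N3)(py)3]I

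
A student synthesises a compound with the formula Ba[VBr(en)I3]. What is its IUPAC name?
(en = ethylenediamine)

barium bromo(ethylenediamine)triiodovanadate(II)

The 1 barium counter-ion carries a total charge of +2, so each complex ion is 2−.
Ligand charges: 3×iodo (-1 each), 1×bromo (-1 each), 1×ethylenediamine (neutral); total -4. So V + (-4) = 2−, giving V = +2.
The complex ion is anionic, so vanadium takes the -ate form vanadate(II).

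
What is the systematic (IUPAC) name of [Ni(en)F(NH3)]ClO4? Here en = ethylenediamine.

The 1 perchlorate counter-ion carries a total charge of -1, so each complex ion is 1+.
Ligand charges: 1×fluoro (-1 each), 1×ethylenediamine (neutral), 1×ammine (neutral); total -1. So Ni + (-1) = 1+, giving Ni = +2.
Ligands are named alphabetically: ammine before ethylenediamine before fluoro.

ammine(ethylenediamine)fluoronickel(II) perchlorate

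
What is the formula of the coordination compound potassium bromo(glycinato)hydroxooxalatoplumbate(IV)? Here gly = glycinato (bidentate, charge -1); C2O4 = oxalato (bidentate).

Ligands: 1 bromo (Br, -1), 1 glycinato (gly, -1), 1 hydroxo (OH, -1), 1 oxalato (C2O4, -2). Ligand charge sum = -5.
With Pb in oxidation state +4, the complex ion is [Pb...]^1−.
Charge balance with potassium (+1) requires 1 complex ion per 1 potassium.

K[PbBr(C2O4)(gly)(OH)]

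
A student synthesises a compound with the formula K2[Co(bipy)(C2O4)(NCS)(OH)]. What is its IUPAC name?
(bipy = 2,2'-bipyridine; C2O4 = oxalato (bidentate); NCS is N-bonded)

potassium (2,2'-bipyridine)hydroxoisothiocyanatooxalatocobaltate(II)

The 2 potassium counter-ions carry a total charge of +2, so each complex ion is 2−.
Ligand charges: 1×2,2'-bipyridine (neutral), 1×hydroxo (-1 each), 1×oxalato (-2 each), 1×isothiocyanato (-1 each); total -4. So Co + (-4) = 2−, giving Co = +2.
The complex ion is anionic, so cobalt takes the -ate form cobaltate(II).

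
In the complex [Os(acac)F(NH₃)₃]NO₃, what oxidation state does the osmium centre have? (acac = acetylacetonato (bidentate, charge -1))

1 nitrate outside the brackets (-1 each) → the complex ion is 1+.
Ligand charges: 1×acac = -1; 3×NH3 neutral; 1×F = -1; sum -2.
Os + (-2) = 1+ ⇒ Os is +3.

+3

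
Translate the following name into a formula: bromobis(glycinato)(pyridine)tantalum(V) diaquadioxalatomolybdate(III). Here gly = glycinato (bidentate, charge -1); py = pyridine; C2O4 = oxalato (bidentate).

[TaBr(gly)2(py)][Mo(C2O4)2(H2O)2]2

Cation [Ta…]: ligand charges -3, Ta(V) ⇒ ion charge 2+.
Anion [Mo…]: ligand charges -4, Mo(III) ⇒ ion charge 1−.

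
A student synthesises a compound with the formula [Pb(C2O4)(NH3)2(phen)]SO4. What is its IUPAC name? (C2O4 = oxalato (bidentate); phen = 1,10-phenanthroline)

The 1 sulfate counter-ion carries a total charge of -2, so each complex ion is 2+.
Ligand charges: 1×oxalato (-2 each), 2×ammine (neutral), 1×1,10-phenanthroline (neutral); total -2. So Pb + (-2) = 2+, giving Pb = +4.
Ligands are named alphabetically: ammine before oxalato before phenanthroline.

diammineoxalato(1,10-phenanthroline)lead(IV) sulfate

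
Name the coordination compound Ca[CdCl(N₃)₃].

calcium triazidochlorocadmate(II)

The 1 calcium counter-ion carries a total charge of +2, so each complex ion is 2−.
Ligand charges: 3×azido (-1 each), 1×chloro (-1 each); total -4. So Cd + (-4) = 2−, giving Cd = +2.
Ligands are named alphabetically: azido before chloro.
The complex ion is anionic, so cadmium takes the -ate form cadmate(II).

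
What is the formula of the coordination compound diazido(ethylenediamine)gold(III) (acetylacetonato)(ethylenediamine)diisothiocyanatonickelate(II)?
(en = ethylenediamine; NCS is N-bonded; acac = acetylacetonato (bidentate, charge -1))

Cation [Au…]: ligand charges -2, Au(III) ⇒ ion charge 1+.
Anion [Ni…]: ligand charges -3, Ni(II) ⇒ ion charge 1−.

[Au(en)(N3)2][Ni(acac)(en)(NCS)2]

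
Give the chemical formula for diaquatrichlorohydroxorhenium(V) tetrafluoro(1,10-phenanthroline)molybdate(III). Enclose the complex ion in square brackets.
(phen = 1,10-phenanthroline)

Cation [Re…]: ligand charges -4, Re(V) ⇒ ion charge 1+.
Anion [Mo…]: ligand charges -4, Mo(III) ⇒ ion charge 1−.
One 1+ cation balances one 1− anion.

[ReCl3(H2O)2(OH)][MoF4(phen)]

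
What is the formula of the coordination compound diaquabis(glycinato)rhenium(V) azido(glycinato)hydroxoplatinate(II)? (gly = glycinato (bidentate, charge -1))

[Re(gly)2(H2O)2][Pt(gly)(N3)(OH)]3

Cation [Re…]: ligand charges -2, Re(V) ⇒ ion charge 3+.
Anion [Pt…]: ligand charges -3, Pt(II) ⇒ ion charge 1−.
One 3+ cation requires 3 of the 1− anion.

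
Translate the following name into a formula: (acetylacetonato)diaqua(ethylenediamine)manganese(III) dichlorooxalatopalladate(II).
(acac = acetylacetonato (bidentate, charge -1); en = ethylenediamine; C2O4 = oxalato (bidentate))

[Mn(acac)(en)(H2O)2][Pd(C2O4)Cl2]

Cation [Mn…]: ligand charges -1, Mn(III) ⇒ ion charge 2+.
Anion [Pd…]: ligand charges -4, Pd(II) ⇒ ion charge 2−.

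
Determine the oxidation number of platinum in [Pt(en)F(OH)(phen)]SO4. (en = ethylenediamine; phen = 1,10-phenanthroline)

1 sulfate outside the brackets (-2 each) → the complex ion is 2+.
Ligand charges: 1×en neutral; 1×F = -1; 1×phen neutral; 1×OH = -1; sum -2.
Pt + (-2) = 2+ ⇒ Pt is +4.

+4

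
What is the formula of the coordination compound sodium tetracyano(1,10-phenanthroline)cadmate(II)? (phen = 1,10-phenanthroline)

Ligands: 4 cyano (CN, -1), 1 1,10-phenanthroline (phen, neutral). Ligand charge sum = -4.
With Cd in oxidation state +2, the complex ion is [Cd...]^2−.
Charge balance with sodium (+1) requires 1 complex ion per 2 sodium.

Na2[Cd(CN)4(phen)]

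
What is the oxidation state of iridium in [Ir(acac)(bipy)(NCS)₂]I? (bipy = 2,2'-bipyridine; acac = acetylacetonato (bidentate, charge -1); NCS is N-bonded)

1 iodide outside the brackets (-1 each) → the complex ion is 1+.
Ligand charges: 1×bipy neutral; 1×acac = -1; 2×NCS = -2; sum -3.
Ir + (-3) = 1+ ⇒ Ir is +4.

+4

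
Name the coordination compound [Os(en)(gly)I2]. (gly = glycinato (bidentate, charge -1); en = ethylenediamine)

There is no counter-ion, so the complex is neutral overall.
Ligand charges: 2×iodo (-1 each), 1×glycinato (-1 each), 1×ethylenediamine (neutral); total -3. So Os + (-3) = 0, giving Os = +3.
Ligands are named alphabetically: ethylenediamine before glycinato before iodo.

(ethylenediamine)(glycinato)diiodoosmium(III)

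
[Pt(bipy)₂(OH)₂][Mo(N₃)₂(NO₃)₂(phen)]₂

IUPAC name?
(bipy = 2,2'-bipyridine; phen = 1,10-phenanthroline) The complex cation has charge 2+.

bis(2,2'-bipyridine)dihydroxoplatinum(IV) diazidodinitrato(1,10-phenanthroline)molybdate(III)

Both ions are complex: the cation is named first with the plain metal name, the anion second with the -ate form; each ion's ligands are alphabetised independently.
The complex cation is given as 2+; its ligand charges sum to -2, so Pt = +4.
With 2 anions per cation, each anion must be 2/2 = 1−.
Anion: ligand charges sum to -4; for the ion to be 1−, Mo = +3.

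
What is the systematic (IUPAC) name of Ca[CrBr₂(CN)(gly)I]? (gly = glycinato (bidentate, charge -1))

calcium dibromocyano(glycinato)iodochromate(III)

The 1 calcium counter-ion carries a total charge of +2, so each complex ion is 2−.
Ligand charges: 2×bromo (-1 each), 1×iodo (-1 each), 1×cyano (-1 each), 1×glycinato (-1 each); total -5. So Cr + (-5) = 2−, giving Cr = +3.
The complex ion is anionic, so chromium takes the -ate form chromate(III).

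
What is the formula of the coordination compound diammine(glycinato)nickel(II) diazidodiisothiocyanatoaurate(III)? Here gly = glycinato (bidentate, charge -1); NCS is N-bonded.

Cation [Ni…]: ligand charges -1, Ni(II) ⇒ ion charge 1+.
Anion [Au…]: ligand charges -4, Au(III) ⇒ ion charge 1−.
One 1+ cation balances one 1− anion.

[Ni(gly)(NH3)2][Au(N3)2(NCS)2]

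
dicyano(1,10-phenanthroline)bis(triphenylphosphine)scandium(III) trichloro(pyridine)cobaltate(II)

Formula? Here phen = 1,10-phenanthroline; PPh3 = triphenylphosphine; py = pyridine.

Cation [Sc…]: ligand charges -2, Sc(III) ⇒ ion charge 1+.
Anion [Co…]: ligand charges -3, Co(II) ⇒ ion charge 1−.
One 1+ cation balances one 1− anion.

[Sc(CN)2(phen)(PPh3)2][CoCl3(py)]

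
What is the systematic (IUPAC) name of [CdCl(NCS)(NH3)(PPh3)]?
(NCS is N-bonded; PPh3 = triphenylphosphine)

amminechloroisothiocyanato(triphenylphosphine)cadmium(II)

There is no counter-ion, so the complex is neutral overall.
Ligand charges: 1×chloro (-1 each), 1×isothiocyanato (-1 each), 1×ammine (neutral), 1×triphenylphosphine (neutral); total -2. So Cd + (-2) = 0, giving Cd = +2.
Ligands are named alphabetically: ammine before chloro before isothiocyanato before triphenylphosphine.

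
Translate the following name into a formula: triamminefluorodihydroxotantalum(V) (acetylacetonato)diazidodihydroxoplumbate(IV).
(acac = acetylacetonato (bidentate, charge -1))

[TaF(NH3)3(OH)2][Pb(acac)(N3)2(OH)2]2

Cation [Ta…]: ligand charges -3, Ta(V) ⇒ ion charge 2+.
Anion [Pb…]: ligand charges -5, Pb(IV) ⇒ ion charge 1−.
One 2+ cation requires 2 of the 1− anion.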